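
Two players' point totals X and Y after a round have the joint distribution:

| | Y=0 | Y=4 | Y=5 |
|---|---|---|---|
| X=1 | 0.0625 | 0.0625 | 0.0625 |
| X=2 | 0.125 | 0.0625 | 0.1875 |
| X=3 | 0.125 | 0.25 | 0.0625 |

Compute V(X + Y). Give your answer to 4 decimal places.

E[X] = 2.25,  E[Y] = 3.0625,  E[XY] = 6.875
V(X) = 5.625 − (2.25)² = 0.5625;  V(Y) = 13.8125 − (3.0625)² = 4.43359375
cov(X,Y) = 6.875 − (2.25)(3.0625) = -0.015625
V(X + Y) = (1)²·0.5625 + (1)²·4.43359375 + 2·(1)·(1)·-0.015625 = 4.96484375

4.9648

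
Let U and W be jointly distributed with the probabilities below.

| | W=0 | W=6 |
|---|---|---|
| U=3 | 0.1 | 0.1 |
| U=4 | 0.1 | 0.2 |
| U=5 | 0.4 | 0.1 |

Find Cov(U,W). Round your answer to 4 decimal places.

-0.7200

E[U] = 4.3,  E[W] = 2.4
E[UW] = 9.6
Cov(U,W) = E[UW] − E[U]E[W] = 9.6 − (4.3)(2.4) = -0.72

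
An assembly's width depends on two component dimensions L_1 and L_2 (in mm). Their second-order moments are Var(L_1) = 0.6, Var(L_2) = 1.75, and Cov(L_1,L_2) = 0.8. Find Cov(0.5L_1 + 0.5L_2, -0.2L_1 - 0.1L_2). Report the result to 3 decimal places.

-0.268

Cov(0.5L_1 + 0.5L_2, -0.2L_1 - 0.1L_2) = (0.5)(-0.2)Var(L_1) + (0.5)(-0.1)Var(L_2) + [(0.5)(-0.1) + (0.5)(-0.2)]Cov(L_1,L_2)
= -0.1·0.6 + -0.05·1.75 + -0.15·0.8 = -0.2675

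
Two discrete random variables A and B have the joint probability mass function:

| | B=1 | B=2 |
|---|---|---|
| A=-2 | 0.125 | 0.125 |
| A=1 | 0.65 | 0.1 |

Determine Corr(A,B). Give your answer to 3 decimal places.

E[A] = 0.25,  E[B] = 1.225
E[AB] = 0.1
Cov(A,B) = E[AB] − E[A]E[B] = 0.1 − (0.25)(1.225) = -0.20625
Var(A) = 1.6875,  Var(B) = 0.174375
ρ = -0.20625 / √(1.6875·0.174375) ≈ -0.380

-0.380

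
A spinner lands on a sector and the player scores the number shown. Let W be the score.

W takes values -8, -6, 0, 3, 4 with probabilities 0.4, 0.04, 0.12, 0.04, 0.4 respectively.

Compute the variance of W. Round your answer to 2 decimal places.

30.84

E[W] = (-8)(0.4) + (-6)(0.04) + (0)(0.12) + (3)(0.04) + (4)(0.4) = -1.72
E[W²] = (-8)²(0.4) + (-6)²(0.04) + (0)²(0.12) + (3)²(0.04) + (4)²(0.4) = 33.8
Var(W) = E[W²] − (E[W])² = 33.8 − (-1.72)² = 30.8416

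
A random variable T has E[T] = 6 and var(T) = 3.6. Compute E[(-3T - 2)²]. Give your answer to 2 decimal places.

E[-3T - 2] = -3·6 − 2 = -20
var(-3T - 2) = (-3)²·3.6 = 32.4
E[(-3T - 2)²] = var((-3T - 2)) + (E[(-3T - 2)])² = 32.4 + (-20)² = 432.4

432.40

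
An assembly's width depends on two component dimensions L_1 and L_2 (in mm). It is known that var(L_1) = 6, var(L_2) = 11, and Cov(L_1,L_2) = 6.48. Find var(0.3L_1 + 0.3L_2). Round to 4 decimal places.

var(0.3L_1 + 0.3L_2) = (0.3)²·var(L_1) + (0.3)²·var(L_2) + 2·(0.3)·(0.3)·Cov(L_1,L_2)
= 0.09·6 + 0.09·11 + 0.18·6.48 = 2.6964

2.6964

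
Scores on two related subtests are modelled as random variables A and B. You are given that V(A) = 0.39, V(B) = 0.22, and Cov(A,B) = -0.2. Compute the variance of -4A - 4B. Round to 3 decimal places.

V(-4A - 4B) = (-4)²·V(A) + (-4)²·V(B) + 2·(-4)·(-4)·Cov(A,B)
= 16·0.39 + 16·0.22 + 32·-0.2 = 3.36

3.360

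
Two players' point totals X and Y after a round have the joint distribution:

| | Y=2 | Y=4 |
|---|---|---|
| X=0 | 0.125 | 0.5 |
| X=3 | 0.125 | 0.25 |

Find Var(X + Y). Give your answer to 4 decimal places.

2.4844

E[X] = 1.125,  E[Y] = 3.5,  E[XY] = 3.75
Var(X) = 3.375 − (1.125)² = 2.109375;  Var(Y) = 13 − (3.5)² = 0.75
Cov(X,Y) = 3.75 − (1.125)(3.5) = -0.1875
Var(X + Y) = (1)²·2.109375 + (1)²·0.75 + 2·(1)·(1)·-0.1875 = 2.484375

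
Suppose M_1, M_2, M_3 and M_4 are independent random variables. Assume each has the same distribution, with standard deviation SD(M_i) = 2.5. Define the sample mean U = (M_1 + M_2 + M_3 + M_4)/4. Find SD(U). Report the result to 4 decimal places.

Var(M_i) = (2.5)² = 6.25
By independence, Var(U) = (0.25)²Var(M_1) + (0.25)²Var(M_2) + (0.25)²Var(M_3) + (0.25)²Var(M_4)
= (0.25)²·6.25 + (0.25)²·6.25 + (0.25)²·6.25 + (0.25)²·6.25 = 1.5625
SD(U) = √1.5625 ≈ 1.2500

1.2500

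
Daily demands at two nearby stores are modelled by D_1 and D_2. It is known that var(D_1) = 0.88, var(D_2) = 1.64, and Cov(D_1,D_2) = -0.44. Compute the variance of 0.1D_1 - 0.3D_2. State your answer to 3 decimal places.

0.183

var(0.1D_1 - 0.3D_2) = (0.1)²·var(D_1) + (-0.3)²·var(D_2) + 2·(0.1)·(-0.3)·Cov(D_1,D_2)
= 0.01·0.88 + 0.09·1.64 + -0.06·-0.44 = 0.1828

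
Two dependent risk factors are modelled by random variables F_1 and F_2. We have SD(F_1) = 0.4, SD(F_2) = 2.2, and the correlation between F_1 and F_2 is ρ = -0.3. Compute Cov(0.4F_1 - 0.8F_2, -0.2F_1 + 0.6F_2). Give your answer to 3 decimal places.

Var(F_1) = (0.4)² = 0.16;  Var(F_2) = (2.2)² = 4.84
Cov(F_1,F_2) = ρ·SD(F_1)·SD(F_2) = -0.3·0.4·2.2 = -0.264
Cov(0.4F_1 - 0.8F_2, -0.2F_1 + 0.6F_2) = (0.4)(-0.2)Var(F_1) + (-0.8)(0.6)Var(F_2) + [(0.4)(0.6) + (-0.8)(-0.2)]Cov(F_1,F_2)
= -0.08·0.16 + -0.48·4.84 + 0.4·-0.264 = -2.4416

-2.442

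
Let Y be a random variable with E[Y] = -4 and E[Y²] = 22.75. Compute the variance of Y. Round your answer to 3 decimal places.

6.750

Var(Y) = 22.75 − (-4)² = 6.75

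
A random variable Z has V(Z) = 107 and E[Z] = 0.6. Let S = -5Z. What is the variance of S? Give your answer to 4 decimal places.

2675.0000

V(-5Z) = (-5)²·V(Z) = 25·107 = 2675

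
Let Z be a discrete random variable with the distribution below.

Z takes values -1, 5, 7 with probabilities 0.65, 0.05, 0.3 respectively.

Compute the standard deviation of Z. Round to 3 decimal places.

E[Z] = (-1)(0.65) + (5)(0.05) + (7)(0.3) = 1.7
E[Z²] = (-1)²(0.65) + (5)²(0.05) + (7)²(0.3) = 16.6
Var(Z) = E[Z²] − (E[Z])² = 16.6 − (1.7)² = 13.71
sd(Z) = √13.71 ≈ 3.703

3.703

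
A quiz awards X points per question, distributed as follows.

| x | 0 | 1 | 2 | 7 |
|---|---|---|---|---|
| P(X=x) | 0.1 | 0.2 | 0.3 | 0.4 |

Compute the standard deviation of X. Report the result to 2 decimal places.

2.84

E[X] = (0)(0.1) + (1)(0.2) + (2)(0.3) + (7)(0.4) = 3.6
E[X²] = (0)²(0.1) + (1)²(0.2) + (2)²(0.3) + (7)²(0.4) = 21
Var(X) = E[X²] − (E[X])² = 21 − (3.6)² = 8.04
σ(X) = √8.04 ≈ 2.84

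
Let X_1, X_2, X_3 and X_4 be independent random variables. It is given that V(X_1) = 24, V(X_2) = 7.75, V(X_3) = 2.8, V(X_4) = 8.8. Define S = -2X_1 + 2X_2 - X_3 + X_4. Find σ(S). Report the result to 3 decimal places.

11.773

By independence, V(S) = (-2)²V(X_1) + (2)²V(X_2) + (-1)²V(X_3) + (1)²V(X_4)
= (-2)²·24 + (2)²·7.75 + (-1)²·2.8 + (1)²·8.8 = 138.6
σ(S) = √138.6 ≈ 11.773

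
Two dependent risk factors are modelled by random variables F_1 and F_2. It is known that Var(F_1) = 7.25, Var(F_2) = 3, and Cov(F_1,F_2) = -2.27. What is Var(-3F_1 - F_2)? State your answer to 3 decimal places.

Var(-3F_1 - F_2) = (-3)²·Var(F_1) + (-1)²·Var(F_2) + 2·(-3)·(-1)·Cov(F_1,F_2)
= 9·7.25 + 1·3 + 6·-2.27 = 54.63

54.630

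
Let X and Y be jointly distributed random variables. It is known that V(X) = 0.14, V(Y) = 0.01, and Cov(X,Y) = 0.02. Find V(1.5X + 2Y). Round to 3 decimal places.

V(1.5X + 2Y) = (1.5)²·V(X) + (2)²·V(Y) + 2·(1.5)·(2)·Cov(X,Y)
= 2.25·0.14 + 4·0.01 + 6·0.02 = 0.475

0.475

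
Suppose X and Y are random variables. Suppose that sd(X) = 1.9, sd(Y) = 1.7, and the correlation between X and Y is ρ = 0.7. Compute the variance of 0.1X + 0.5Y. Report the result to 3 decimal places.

var(X) = (1.9)² = 3.61;  var(Y) = (1.7)² = 2.89
Cov(X,Y) = ρ·sd(X)·sd(Y) = 0.7·1.9·1.7 = 2.261
var(0.1X + 0.5Y) = (0.1)²·var(X) + (0.5)²·var(Y) + 2·(0.1)·(0.5)·Cov(X,Y)
= 0.01·3.61 + 0.25·2.89 + 0.1·2.261 = 0.9847

0.985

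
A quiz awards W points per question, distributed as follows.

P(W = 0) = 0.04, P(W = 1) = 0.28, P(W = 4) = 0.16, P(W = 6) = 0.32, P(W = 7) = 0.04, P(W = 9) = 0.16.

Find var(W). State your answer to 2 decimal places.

8.49

E[W] = (0)(0.04) + (1)(0.28) + (4)(0.16) + (6)(0.32) + (7)(0.04) + (9)(0.16) = 4.56
E[W²] = (0)²(0.04) + (1)²(0.28) + (4)²(0.16) + (6)²(0.32) + (7)²(0.04) + (9)²(0.16) = 29.28
var(W) = E[W²] − (E[W])² = 29.28 − (4.56)² = 8.4864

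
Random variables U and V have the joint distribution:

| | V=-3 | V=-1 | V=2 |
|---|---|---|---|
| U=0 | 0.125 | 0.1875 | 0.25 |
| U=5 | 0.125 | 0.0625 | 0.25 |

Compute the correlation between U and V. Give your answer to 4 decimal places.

E[U] = 2.1875,  E[V] = 0
E[UV] = 0.3125
cov(U,V) = E[UV] − E[U]E[V] = 0.3125 − (2.1875)(0) = 0.3125
var(U) = 6.15234375,  var(V) = 4.5
ρ = 0.3125 / √(6.15234375·4.5) ≈ 0.0594

0.0594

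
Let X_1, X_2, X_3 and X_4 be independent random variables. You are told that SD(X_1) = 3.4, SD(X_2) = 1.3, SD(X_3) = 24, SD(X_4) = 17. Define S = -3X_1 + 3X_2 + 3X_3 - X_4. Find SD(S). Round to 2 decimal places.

Var(X_1) = 11.56, Var(X_2) = 1.69, Var(X_3) = 576, Var(X_4) = 289
By independence, Var(S) = (-3)²Var(X_1) + (3)²Var(X_2) + (3)²Var(X_3) + (-1)²Var(X_4)
= (-3)²·11.56 + (3)²·1.69 + (3)²·576 + (-1)²·289 = 5592.25
SD(S) = √5592.25 ≈ 74.78

74.78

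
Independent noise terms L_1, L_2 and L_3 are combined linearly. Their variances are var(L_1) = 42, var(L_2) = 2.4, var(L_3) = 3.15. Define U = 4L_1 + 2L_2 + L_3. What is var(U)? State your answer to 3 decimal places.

By independence, var(U) = (4)²var(L_1) + (2)²var(L_2) + (1)²var(L_3)
= (4)²·42 + (2)²·2.4 + (1)²·3.15 = 684.75

684.750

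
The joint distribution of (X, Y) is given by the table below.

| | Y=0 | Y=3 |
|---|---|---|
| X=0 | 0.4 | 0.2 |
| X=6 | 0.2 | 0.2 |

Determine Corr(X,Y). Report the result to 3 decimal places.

0.167

E[X] = 2.4,  E[Y] = 1.2
E[XY] = 3.6
cov(X,Y) = E[XY] − E[X]E[Y] = 3.6 − (2.4)(1.2) = 0.72
V(X) = 8.64,  V(Y) = 2.16
ρ = 0.72 / √(8.64·2.16) ≈ 0.167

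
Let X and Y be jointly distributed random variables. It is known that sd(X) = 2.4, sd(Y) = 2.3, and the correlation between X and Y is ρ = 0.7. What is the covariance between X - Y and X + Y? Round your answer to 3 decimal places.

V(X) = (2.4)² = 5.76;  V(Y) = (2.3)² = 5.29
Cov(X,Y) = ρ·sd(X)·sd(Y) = 0.7·2.4·2.3 = 3.864
Cov(X - Y, X + Y) = (1)(1)V(X) + (-1)(1)V(Y) + [(1)(1) + (-1)(1)]Cov(X,Y)
= 1·5.76 + -1·5.29 + 0·3.864 = 0.47

0.470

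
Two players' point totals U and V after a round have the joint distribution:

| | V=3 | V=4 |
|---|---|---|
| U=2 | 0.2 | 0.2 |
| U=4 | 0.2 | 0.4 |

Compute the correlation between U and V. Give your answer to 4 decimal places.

E[U] = 3.2,  E[V] = 3.6
E[UV] = 11.6
Cov(U,V) = E[UV] − E[U]E[V] = 11.6 − (3.2)(3.6) = 0.08
Var(U) = 0.96,  Var(V) = 0.24
ρ = 0.08 / √(0.96·0.24) ≈ 0.1667

0.1667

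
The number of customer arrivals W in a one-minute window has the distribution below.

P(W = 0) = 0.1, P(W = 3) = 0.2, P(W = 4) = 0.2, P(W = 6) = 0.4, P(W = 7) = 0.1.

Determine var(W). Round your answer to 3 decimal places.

4.050

E[W] = (0)(0.1) + (3)(0.2) + (4)(0.2) + (6)(0.4) + (7)(0.1) = 4.5
E[W²] = (0)²(0.1) + (3)²(0.2) + (4)²(0.2) + (6)²(0.4) + (7)²(0.1) = 24.3
var(W) = E[W²] − (E[W])² = 24.3 − (4.5)² = 4.05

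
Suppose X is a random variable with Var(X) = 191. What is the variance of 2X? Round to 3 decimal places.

Var(2X) = (2)²·Var(X) = 4·191 = 764

764.000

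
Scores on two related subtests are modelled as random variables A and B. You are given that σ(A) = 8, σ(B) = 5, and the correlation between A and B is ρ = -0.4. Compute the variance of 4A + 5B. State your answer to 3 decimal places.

Var(A) = (8)² = 64;  Var(B) = (5)² = 25
Cov(A,B) = ρ·σ(A)·σ(B) = -0.4·8·5 = -16
Var(4A + 5B) = (4)²·Var(A) + (5)²·Var(B) + 2·(4)·(5)·Cov(A,B)
= 16·64 + 25·25 + 40·-16 = 1009

1009.000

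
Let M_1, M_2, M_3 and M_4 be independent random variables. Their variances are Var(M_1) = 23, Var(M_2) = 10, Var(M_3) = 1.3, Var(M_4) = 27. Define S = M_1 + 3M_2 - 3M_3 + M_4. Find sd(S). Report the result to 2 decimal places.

By independence, Var(S) = (1)²Var(M_1) + (3)²Var(M_2) + (-3)²Var(M_3) + (1)²Var(M_4)
= (1)²·23 + (3)²·10 + (-3)²·1.3 + (1)²·27 = 151.7
sd(S) = √151.7 ≈ 12.32

12.32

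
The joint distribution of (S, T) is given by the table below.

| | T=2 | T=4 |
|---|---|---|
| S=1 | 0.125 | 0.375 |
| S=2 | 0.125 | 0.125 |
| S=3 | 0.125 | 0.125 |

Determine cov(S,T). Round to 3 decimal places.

-0.188

E[S] = 1.75,  E[T] = 3.25
E[ST] = 5.5
cov(S,T) = E[ST] − E[S]E[T] = 5.5 − (1.75)(3.25) = -0.1875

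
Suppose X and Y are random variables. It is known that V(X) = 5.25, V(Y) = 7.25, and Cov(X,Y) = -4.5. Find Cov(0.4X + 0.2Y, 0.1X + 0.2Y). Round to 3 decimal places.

Cov(0.4X + 0.2Y, 0.1X + 0.2Y) = (0.4)(0.1)V(X) + (0.2)(0.2)V(Y) + [(0.4)(0.2) + (0.2)(0.1)]Cov(X,Y)
= 0.04·5.25 + 0.04·7.25 + 0.1·-4.5 = 0.05

0.050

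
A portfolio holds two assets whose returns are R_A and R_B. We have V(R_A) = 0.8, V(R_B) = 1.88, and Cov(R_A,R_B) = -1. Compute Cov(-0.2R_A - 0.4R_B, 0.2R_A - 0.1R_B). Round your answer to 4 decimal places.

Cov(-0.2R_A - 0.4R_B, 0.2R_A - 0.1R_B) = (-0.2)(0.2)V(R_A) + (-0.4)(-0.1)V(R_B) + [(-0.2)(-0.1) + (-0.4)(0.2)]Cov(R_A,R_B)
= -0.04·0.8 + 0.04·1.88 + -0.06·-1 = 0.1032

0.1032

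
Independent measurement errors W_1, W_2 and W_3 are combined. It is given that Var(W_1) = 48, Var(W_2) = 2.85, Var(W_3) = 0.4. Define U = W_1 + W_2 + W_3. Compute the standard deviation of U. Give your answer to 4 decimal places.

By independence, Var(U) = (1)²Var(W_1) + (1)²Var(W_2) + (1)²Var(W_3)
= (1)²·48 + (1)²·2.85 + (1)²·0.4 = 51.25
SD(U) = √51.25 ≈ 7.1589

7.1589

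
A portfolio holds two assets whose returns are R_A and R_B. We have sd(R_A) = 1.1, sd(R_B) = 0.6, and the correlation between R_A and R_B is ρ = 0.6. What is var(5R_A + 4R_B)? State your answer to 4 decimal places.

var(R_A) = (1.1)² = 1.21;  var(R_B) = (0.6)² = 0.36
Cov(R_A,R_B) = ρ·sd(R_A)·sd(R_B) = 0.6·1.1·0.6 = 0.396
var(5R_A + 4R_B) = (5)²·var(R_A) + (4)²·var(R_B) + 2·(5)·(4)·Cov(R_A,R_B)
= 25·1.21 + 16·0.36 + 40·0.396 = 51.85

51.8500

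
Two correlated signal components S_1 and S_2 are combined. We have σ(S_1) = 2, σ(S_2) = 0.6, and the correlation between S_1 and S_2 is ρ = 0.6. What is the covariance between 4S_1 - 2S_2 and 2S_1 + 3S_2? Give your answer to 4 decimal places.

35.6000

var(S_1) = (2)² = 4;  var(S_2) = (0.6)² = 0.36
Cov(S_1,S_2) = ρ·σ(S_1)·σ(S_2) = 0.6·2·0.6 = 0.72
Cov(4S_1 - 2S_2, 2S_1 + 3S_2) = (4)(2)var(S_1) + (-2)(3)var(S_2) + [(4)(3) + (-2)(2)]Cov(S_1,S_2)
= 8·4 + -6·0.36 + 8·0.72 = 35.6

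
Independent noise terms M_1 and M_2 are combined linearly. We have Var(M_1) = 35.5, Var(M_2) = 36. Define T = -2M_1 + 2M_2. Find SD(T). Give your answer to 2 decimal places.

By independence, Var(T) = (-2)²Var(M_1) + (2)²Var(M_2)
= (-2)²·35.5 + (2)²·36 = 286
SD(T) = √286 ≈ 16.91

16.91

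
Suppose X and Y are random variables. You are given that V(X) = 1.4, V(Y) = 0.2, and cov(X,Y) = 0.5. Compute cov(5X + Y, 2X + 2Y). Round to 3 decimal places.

20.400

cov(5X + Y, 2X + 2Y) = (5)(2)V(X) + (1)(2)V(Y) + [(5)(2) + (1)(2)]cov(X,Y)
= 10·1.4 + 2·0.2 + 12·0.5 = 20.4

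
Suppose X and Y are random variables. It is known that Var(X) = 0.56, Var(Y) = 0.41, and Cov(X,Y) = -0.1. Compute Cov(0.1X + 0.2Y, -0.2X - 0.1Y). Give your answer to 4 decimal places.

-0.0144

Cov(0.1X + 0.2Y, -0.2X - 0.1Y) = (0.1)(-0.2)Var(X) + (0.2)(-0.1)Var(Y) + [(0.1)(-0.1) + (0.2)(-0.2)]Cov(X,Y)
= -0.02·0.56 + -0.02·0.41 + -0.05·-0.1 = -0.0144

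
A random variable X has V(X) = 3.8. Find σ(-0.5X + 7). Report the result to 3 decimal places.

0.975

V(-0.5X + 7) = (-0.5)²·3.8 = 0.95
σ(-0.5X + 7) = √0.95 ≈ 0.975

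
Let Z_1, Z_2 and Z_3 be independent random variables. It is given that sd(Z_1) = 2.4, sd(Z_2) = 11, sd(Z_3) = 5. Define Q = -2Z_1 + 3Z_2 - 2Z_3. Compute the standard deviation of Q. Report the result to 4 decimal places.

34.8144

Var(Z_1) = 5.76, Var(Z_2) = 121, Var(Z_3) = 25
By independence, Var(Q) = (-2)²Var(Z_1) + (3)²Var(Z_2) + (-2)²Var(Z_3)
= (-2)²·5.76 + (3)²·121 + (-2)²·25 = 1212.04
sd(Q) = √1212.04 ≈ 34.8144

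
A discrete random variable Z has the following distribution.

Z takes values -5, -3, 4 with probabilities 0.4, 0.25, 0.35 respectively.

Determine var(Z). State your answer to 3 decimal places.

E[Z] = (-5)(0.4) + (-3)(0.25) + (4)(0.35) = -1.35
E[Z²] = (-5)²(0.4) + (-3)²(0.25) + (4)²(0.35) = 17.85
var(Z) = E[Z²] − (E[Z])² = 17.85 − (-1.35)² = 16.0275

16.028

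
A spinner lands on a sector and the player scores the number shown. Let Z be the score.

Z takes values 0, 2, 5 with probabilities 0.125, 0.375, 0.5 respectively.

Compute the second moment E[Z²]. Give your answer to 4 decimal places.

E[Z²] = (0)²(0.125) + (2)²(0.375) + (5)²(0.5) = 14

14.0000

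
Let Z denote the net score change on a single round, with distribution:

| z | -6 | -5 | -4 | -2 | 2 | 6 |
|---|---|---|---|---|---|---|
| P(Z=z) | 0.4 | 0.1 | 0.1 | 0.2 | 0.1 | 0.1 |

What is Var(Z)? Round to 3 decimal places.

14.890

E[Z] = (-6)(0.4) + (-5)(0.1) + (-4)(0.1) + (-2)(0.2) + (2)(0.1) + (6)(0.1) = -2.9
E[Z²] = (-6)²(0.4) + (-5)²(0.1) + (-4)²(0.1) + (-2)²(0.2) + (2)²(0.1) + (6)²(0.1) = 23.3
Var(Z) = E[Z²] − (E[Z])² = 23.3 − (-2.9)² = 14.89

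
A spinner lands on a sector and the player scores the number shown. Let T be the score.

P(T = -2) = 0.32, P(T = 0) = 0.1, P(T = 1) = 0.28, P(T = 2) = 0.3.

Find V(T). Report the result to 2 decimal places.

2.70

E[T] = (-2)(0.32) + (0)(0.1) + (1)(0.28) + (2)(0.3) = 0.24
E[T²] = (-2)²(0.32) + (0)²(0.1) + (1)²(0.28) + (2)²(0.3) = 2.76
V(T) = E[T²] − (E[T])² = 2.76 − (0.24)² = 2.7024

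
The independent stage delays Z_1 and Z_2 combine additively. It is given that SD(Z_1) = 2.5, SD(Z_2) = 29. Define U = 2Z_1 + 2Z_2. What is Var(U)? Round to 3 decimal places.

Var(Z_1) = 6.25, Var(Z_2) = 841
By independence, Var(U) = (2)²Var(Z_1) + (2)²Var(Z_2)
= (2)²·6.25 + (2)²·841 = 3389

3389.000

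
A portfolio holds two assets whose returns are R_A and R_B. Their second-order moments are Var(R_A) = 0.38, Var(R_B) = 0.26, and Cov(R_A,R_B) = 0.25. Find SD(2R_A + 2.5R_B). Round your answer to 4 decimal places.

2.3759

Var(2R_A + 2.5R_B) = (2)²·Var(R_A) + (2.5)²·Var(R_B) + 2·(2)·(2.5)·Cov(R_A,R_B)
= 4·0.38 + 6.25·0.26 + 10·0.25 = 5.645
SD(2R_A + 2.5R_B) = √5.645 ≈ 2.3759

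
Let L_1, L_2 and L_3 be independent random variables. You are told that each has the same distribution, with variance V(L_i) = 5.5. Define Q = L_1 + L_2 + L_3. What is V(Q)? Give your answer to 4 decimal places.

By independence, V(Q) = (1)²V(L_1) + (1)²V(L_2) + (1)²V(L_3)
= (1)²·5.5 + (1)²·5.5 + (1)²·5.5 = 16.5

16.5000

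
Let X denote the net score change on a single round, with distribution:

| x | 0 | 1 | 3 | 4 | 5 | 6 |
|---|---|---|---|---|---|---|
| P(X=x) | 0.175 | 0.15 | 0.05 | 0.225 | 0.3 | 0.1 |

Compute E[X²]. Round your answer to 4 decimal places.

E[X²] = (0)²(0.175) + (1)²(0.15) + (3)²(0.05) + (4)²(0.225) + (5)²(0.3) + (6)²(0.1) = 15.3

15.3000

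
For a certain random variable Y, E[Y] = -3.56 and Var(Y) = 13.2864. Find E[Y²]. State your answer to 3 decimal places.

25.960

E[Y²] = Var(Y) + (E[Y])² = 13.2864 + (-3.56)² = 25.96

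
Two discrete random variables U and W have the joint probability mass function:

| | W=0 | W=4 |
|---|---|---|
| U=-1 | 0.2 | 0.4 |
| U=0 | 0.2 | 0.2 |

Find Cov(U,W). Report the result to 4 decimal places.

-0.1600

E[U] = -0.6,  E[W] = 2.4
E[UW] = -1.6
Cov(U,W) = E[UW] − E[U]E[W] = -1.6 − (-0.6)(2.4) = -0.16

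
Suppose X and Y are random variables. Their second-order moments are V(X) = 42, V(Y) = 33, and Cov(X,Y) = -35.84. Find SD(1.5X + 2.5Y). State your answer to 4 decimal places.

5.6524

V(1.5X + 2.5Y) = (1.5)²·V(X) + (2.5)²·V(Y) + 2·(1.5)·(2.5)·Cov(X,Y)
= 2.25·42 + 6.25·33 + 7.5·-35.84 = 31.95
SD(1.5X + 2.5Y) = √31.95 ≈ 5.6524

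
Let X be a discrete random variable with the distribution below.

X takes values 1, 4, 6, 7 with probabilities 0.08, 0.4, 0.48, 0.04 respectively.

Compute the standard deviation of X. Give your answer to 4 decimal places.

1.5147

E[X] = (1)(0.08) + (4)(0.4) + (6)(0.48) + (7)(0.04) = 4.84
E[X²] = (1)²(0.08) + (4)²(0.4) + (6)²(0.48) + (7)²(0.04) = 25.72
V(X) = E[X²] − (E[X])² = 25.72 − (4.84)² = 2.2944
sd(X) = √2.2944 ≈ 1.5147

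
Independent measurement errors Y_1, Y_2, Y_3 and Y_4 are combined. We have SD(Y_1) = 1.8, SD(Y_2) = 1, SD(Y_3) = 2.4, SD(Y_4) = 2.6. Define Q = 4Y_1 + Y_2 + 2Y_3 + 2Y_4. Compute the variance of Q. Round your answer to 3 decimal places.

V(Y_1) = 3.24, V(Y_2) = 1, V(Y_3) = 5.76, V(Y_4) = 6.76
By independence, V(Q) = (4)²V(Y_1) + (1)²V(Y_2) + (2)²V(Y_3) + (2)²V(Y_4)
= (4)²·3.24 + (1)²·1 + (2)²·5.76 + (2)²·6.76 = 102.92

102.920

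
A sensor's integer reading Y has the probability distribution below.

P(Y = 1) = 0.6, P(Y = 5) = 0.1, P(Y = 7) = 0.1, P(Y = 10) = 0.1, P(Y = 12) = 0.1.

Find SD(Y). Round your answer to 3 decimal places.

E[Y] = (1)(0.6) + (5)(0.1) + (7)(0.1) + (10)(0.1) + (12)(0.1) = 4
E[Y²] = (1)²(0.6) + (5)²(0.1) + (7)²(0.1) + (10)²(0.1) + (12)²(0.1) = 32.4
Var(Y) = E[Y²] − (E[Y])² = 32.4 − (4)² = 16.4
SD(Y) = √16.4 ≈ 4.050

4.050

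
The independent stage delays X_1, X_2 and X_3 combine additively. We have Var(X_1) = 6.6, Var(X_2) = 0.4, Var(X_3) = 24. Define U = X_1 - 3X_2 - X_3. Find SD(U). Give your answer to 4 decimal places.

By independence, Var(U) = (1)²Var(X_1) + (-3)²Var(X_2) + (-1)²Var(X_3)
= (1)²·6.6 + (-3)²·0.4 + (-1)²·24 = 34.2
SD(U) = √34.2 ≈ 5.8481

5.8481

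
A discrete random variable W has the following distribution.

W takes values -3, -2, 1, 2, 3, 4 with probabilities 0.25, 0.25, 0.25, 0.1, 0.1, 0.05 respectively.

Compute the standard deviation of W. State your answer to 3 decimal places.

E[W] = (-3)(0.25) + (-2)(0.25) + (1)(0.25) + (2)(0.1) + (3)(0.1) + (4)(0.05) = -0.3
E[W²] = (-3)²(0.25) + (-2)²(0.25) + (1)²(0.25) + (2)²(0.1) + (3)²(0.1) + (4)²(0.05) = 5.6
var(W) = E[W²] − (E[W])² = 5.6 − (-0.3)² = 5.51
sd(W) = √5.51 ≈ 2.347

2.347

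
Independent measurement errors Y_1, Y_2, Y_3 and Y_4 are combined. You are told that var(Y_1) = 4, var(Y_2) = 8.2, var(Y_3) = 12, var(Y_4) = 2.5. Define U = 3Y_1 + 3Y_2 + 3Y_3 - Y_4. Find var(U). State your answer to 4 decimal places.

By independence, var(U) = (3)²var(Y_1) + (3)²var(Y_2) + (3)²var(Y_3) + (-1)²var(Y_4)
= (3)²·4 + (3)²·8.2 + (3)²·12 + (-1)²·2.5 = 220.3

220.3000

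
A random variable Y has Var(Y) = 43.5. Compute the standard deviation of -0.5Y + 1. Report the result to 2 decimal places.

3.30

Var(-0.5Y + 1) = (-0.5)²·43.5 = 10.875
sd(-0.5Y + 1) = √10.875 ≈ 3.30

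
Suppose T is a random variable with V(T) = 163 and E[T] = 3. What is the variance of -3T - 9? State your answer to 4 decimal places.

1467.0000

V(-3T - 9) = (-3)²·V(T) = 9·163 = 1467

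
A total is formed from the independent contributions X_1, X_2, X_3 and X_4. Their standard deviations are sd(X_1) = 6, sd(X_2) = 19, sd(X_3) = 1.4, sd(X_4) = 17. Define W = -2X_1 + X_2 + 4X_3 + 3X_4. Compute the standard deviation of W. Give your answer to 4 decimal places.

56.0121

Var(X_1) = 36, Var(X_2) = 361, Var(X_3) = 1.96, Var(X_4) = 289
By independence, Var(W) = (-2)²Var(X_1) + (1)²Var(X_2) + (4)²Var(X_3) + (3)²Var(X_4)
= (-2)²·36 + (1)²·361 + (4)²·1.96 + (3)²·289 = 3137.36
sd(W) = √3137.36 ≈ 56.0121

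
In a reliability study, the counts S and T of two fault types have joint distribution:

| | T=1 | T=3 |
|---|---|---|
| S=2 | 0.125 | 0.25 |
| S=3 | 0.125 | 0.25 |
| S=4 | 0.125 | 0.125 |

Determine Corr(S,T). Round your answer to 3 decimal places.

E[S] = 2.875,  E[T] = 2.25
E[ST] = 6.375
Cov(S,T) = E[ST] − E[S]E[T] = 6.375 − (2.875)(2.25) = -0.09375
Var(S) = 0.609375,  Var(T) = 0.9375
ρ = -0.09375 / √(0.609375·0.9375) ≈ -0.124

-0.124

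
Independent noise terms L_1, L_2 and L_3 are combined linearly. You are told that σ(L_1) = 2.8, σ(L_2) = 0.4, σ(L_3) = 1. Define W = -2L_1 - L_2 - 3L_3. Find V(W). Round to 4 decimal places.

40.5200

V(L_1) = 7.84, V(L_2) = 0.16, V(L_3) = 1
By independence, V(W) = (-2)²V(L_1) + (-1)²V(L_2) + (-3)²V(L_3)
= (-2)²·7.84 + (-1)²·0.16 + (-3)²·1 = 40.52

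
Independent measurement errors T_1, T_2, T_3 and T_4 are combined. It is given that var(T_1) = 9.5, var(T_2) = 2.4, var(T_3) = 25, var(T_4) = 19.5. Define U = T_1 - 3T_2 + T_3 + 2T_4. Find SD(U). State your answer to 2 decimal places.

11.58

By independence, var(U) = (1)²var(T_1) + (-3)²var(T_2) + (1)²var(T_3) + (2)²var(T_4)
= (1)²·9.5 + (-3)²·2.4 + (1)²·25 + (2)²·19.5 = 134.1
SD(U) = √134.1 ≈ 11.58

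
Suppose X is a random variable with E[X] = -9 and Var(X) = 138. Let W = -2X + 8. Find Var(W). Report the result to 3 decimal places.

552.000

Var(-2X + 8) = (-2)²·Var(X) = 4·138 = 552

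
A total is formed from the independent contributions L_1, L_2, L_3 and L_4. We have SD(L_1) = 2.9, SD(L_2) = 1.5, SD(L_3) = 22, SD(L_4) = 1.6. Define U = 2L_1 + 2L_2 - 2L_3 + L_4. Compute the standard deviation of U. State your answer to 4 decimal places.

Var(L_1) = 8.41, Var(L_2) = 2.25, Var(L_3) = 484, Var(L_4) = 2.56
By independence, Var(U) = (2)²Var(L_1) + (2)²Var(L_2) + (-2)²Var(L_3) + (1)²Var(L_4)
= (2)²·8.41 + (2)²·2.25 + (-2)²·484 + (1)²·2.56 = 1981.2
SD(U) = √1981.2 ≈ 44.5107

44.5107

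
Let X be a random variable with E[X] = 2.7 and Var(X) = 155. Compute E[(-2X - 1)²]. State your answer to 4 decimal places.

660.9600

E[-2X - 1] = -2·2.7 − 1 = -6.4
Var(-2X - 1) = (-2)²·155 = 620
E[(-2X - 1)²] = Var((-2X - 1)) + (E[(-2X - 1)])² = 620 + (-6.4)² = 660.96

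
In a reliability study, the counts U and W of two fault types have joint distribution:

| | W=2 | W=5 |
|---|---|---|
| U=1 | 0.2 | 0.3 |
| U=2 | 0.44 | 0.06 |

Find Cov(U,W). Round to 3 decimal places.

-0.360

E[U] = 1.5,  E[W] = 3.08
E[UW] = 4.26
Cov(U,W) = E[UW] − E[U]E[W] = 4.26 − (1.5)(3.08) = -0.36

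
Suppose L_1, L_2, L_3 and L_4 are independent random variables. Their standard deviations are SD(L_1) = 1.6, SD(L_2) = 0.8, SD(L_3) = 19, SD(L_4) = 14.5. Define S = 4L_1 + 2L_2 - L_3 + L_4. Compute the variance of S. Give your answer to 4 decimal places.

614.7700

var(L_1) = 2.56, var(L_2) = 0.64, var(L_3) = 361, var(L_4) = 210.25
By independence, var(S) = (4)²var(L_1) + (2)²var(L_2) + (-1)²var(L_3) + (1)²var(L_4)
= (4)²·2.56 + (2)²·0.64 + (-1)²·361 + (1)²·210.25 = 614.77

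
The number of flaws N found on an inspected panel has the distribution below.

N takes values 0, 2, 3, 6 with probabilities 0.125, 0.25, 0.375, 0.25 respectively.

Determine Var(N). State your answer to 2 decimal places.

3.61

E[N] = (0)(0.125) + (2)(0.25) + (3)(0.375) + (6)(0.25) = 3.125
E[N²] = (0)²(0.125) + (2)²(0.25) + (3)²(0.375) + (6)²(0.25) = 13.375
Var(N) = E[N²] − (E[N])² = 13.375 − (3.125)² = 3.609375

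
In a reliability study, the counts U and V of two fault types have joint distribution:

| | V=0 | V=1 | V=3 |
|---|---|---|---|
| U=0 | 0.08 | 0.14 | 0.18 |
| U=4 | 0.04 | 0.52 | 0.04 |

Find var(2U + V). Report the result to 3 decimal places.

13.826

E[U] = 2.4,  E[V] = 1.32,  E[UV] = 2.56
var(U) = 9.6 − (2.4)² = 3.84;  var(V) = 2.64 − (1.32)² = 0.8976
Cov(U,V) = 2.56 − (2.4)(1.32) = -0.608
var(2U + V) = (2)²·3.84 + (1)²·0.8976 + 2·(2)·(1)·-0.608 = 13.8256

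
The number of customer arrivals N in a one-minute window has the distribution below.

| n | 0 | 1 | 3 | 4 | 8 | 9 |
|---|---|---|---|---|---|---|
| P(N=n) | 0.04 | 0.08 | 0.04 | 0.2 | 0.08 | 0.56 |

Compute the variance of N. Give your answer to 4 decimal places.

9.4976

E[N] = (0)(0.04) + (1)(0.08) + (3)(0.04) + (4)(0.2) + (8)(0.08) + (9)(0.56) = 6.68
E[N²] = (0)²(0.04) + (1)²(0.08) + (3)²(0.04) + (4)²(0.2) + (8)²(0.08) + (9)²(0.56) = 54.12
var(N) = E[N²] − (E[N])² = 54.12 − (6.68)² = 9.4976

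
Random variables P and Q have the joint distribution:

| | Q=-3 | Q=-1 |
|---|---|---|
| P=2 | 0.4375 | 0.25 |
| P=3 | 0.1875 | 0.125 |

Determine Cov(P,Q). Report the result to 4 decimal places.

E[P] = 2.3125,  E[Q] = -2.25
E[PQ] = -5.1875
Cov(P,Q) = E[PQ] − E[P]E[Q] = -5.1875 − (2.3125)(-2.25) = 0.015625

0.0156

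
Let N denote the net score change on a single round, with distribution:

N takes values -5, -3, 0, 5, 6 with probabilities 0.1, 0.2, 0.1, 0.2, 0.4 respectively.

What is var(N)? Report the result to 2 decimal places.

E[N] = (-5)(0.1) + (-3)(0.2) + (0)(0.1) + (5)(0.2) + (6)(0.4) = 2.3
E[N²] = (-5)²(0.1) + (-3)²(0.2) + (0)²(0.1) + (5)²(0.2) + (6)²(0.4) = 23.7
var(N) = E[N²] − (E[N])² = 23.7 − (2.3)² = 18.41

18.41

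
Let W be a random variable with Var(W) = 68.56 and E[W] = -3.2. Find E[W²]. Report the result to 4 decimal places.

E[W²] = Var(W) + (E[W])² = 68.56 + (-3.2)² = 78.8

78.8000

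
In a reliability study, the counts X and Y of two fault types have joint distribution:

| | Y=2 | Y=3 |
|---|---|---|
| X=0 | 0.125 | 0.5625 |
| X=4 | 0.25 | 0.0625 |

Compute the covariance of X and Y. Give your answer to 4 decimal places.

E[X] = 1.25,  E[Y] = 2.625
E[XY] = 2.75
Cov(X,Y) = E[XY] − E[X]E[Y] = 2.75 − (1.25)(2.625) = -0.53125

-0.5313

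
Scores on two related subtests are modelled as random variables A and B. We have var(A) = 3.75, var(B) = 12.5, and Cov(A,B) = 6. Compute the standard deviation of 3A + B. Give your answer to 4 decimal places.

var(3A + B) = (3)²·var(A) + (1)²·var(B) + 2·(3)·(1)·Cov(A,B)
= 9·3.75 + 1·12.5 + 6·6 = 82.25
SD(3A + B) = √82.25 ≈ 9.0692

9.0692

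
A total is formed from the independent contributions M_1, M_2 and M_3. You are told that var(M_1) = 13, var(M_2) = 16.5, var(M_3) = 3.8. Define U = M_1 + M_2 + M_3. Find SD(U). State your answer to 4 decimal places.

By independence, var(U) = (1)²var(M_1) + (1)²var(M_2) + (1)²var(M_3)
= (1)²·13 + (1)²·16.5 + (1)²·3.8 = 33.3
SD(U) = √33.3 ≈ 5.7706

5.7706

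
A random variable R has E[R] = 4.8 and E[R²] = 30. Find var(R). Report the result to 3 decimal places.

6.960

var(R) = 30 − (4.8)² = 6.96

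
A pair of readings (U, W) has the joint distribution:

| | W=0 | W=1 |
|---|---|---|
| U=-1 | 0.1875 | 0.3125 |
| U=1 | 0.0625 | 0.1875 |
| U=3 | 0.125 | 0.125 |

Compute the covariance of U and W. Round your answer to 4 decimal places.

-0.0625

E[U] = 0.5,  E[W] = 0.625
E[UW] = 0.25
Cov(U,W) = E[UW] − E[U]E[W] = 0.25 − (0.5)(0.625) = -0.0625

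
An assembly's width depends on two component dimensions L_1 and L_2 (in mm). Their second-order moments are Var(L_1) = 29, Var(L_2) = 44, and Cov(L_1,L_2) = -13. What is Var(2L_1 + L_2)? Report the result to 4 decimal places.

Var(2L_1 + L_2) = (2)²·Var(L_1) + (1)²·Var(L_2) + 2·(2)·(1)·Cov(L_1,L_2)
= 4·29 + 1·44 + 4·-13 = 108

108.0000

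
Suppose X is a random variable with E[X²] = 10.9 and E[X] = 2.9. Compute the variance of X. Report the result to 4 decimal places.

V(X) = 10.9 − (2.9)² = 2.49

2.4900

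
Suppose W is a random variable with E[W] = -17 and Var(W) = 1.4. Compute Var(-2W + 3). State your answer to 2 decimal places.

Var(-2W + 3) = (-2)²·Var(W) = 4·1.4 = 5.6

5.60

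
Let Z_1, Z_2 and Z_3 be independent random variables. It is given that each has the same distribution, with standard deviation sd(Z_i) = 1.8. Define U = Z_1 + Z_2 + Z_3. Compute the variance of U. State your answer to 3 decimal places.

9.720

Var(Z_i) = (1.8)² = 3.24
By independence, Var(U) = (1)²Var(Z_1) + (1)²Var(Z_2) + (1)²Var(Z_3)
= (1)²·3.24 + (1)²·3.24 + (1)²·3.24 = 9.72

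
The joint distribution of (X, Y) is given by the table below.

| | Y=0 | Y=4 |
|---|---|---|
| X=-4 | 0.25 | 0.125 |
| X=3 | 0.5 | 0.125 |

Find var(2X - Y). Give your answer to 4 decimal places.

52.4375

E[X] = 0.375,  E[Y] = 1,  E[XY] = -0.5
var(X) = 11.625 − (0.375)² = 11.484375;  var(Y) = 4 − (1)² = 3
Cov(X,Y) = -0.5 − (0.375)(1) = -0.875
var(2X - Y) = (2)²·11.484375 + (-1)²·3 + 2·(2)·(-1)·-0.875 = 52.4375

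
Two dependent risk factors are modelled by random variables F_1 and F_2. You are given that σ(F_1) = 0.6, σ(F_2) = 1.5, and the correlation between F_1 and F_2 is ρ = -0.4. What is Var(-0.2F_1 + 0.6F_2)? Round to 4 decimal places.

Var(F_1) = (0.6)² = 0.36;  Var(F_2) = (1.5)² = 2.25
cov(F_1,F_2) = ρ·σ(F_1)·σ(F_2) = -0.4·0.6·1.5 = -0.36
Var(-0.2F_1 + 0.6F_2) = (-0.2)²·Var(F_1) + (0.6)²·Var(F_2) + 2·(-0.2)·(0.6)·cov(F_1,F_2)
= 0.04·0.36 + 0.36·2.25 + -0.24·-0.36 = 0.9108

0.9108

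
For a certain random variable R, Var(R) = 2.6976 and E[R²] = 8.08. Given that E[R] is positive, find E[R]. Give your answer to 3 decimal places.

(E[R])² = E[R²] − Var(R) = 8.08 − 2.6976 = 5.3824
E[R] = √5.3824 = 2.32

2.320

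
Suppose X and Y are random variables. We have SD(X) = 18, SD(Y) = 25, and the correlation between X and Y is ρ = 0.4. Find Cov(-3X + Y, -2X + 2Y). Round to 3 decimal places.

V(X) = (18)² = 324;  V(Y) = (25)² = 625
Cov(X,Y) = ρ·SD(X)·SD(Y) = 0.4·18·25 = 180
Cov(-3X + Y, -2X + 2Y) = (-3)(-2)V(X) + (1)(2)V(Y) + [(-3)(2) + (1)(-2)]Cov(X,Y)
= 6·324 + 2·625 + -8·180 = 1754

1754.000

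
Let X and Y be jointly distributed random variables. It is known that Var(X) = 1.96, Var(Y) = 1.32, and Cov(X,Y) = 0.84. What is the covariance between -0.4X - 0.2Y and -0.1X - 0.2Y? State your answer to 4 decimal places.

0.2152

Cov(-0.4X - 0.2Y, -0.1X - 0.2Y) = (-0.4)(-0.1)Var(X) + (-0.2)(-0.2)Var(Y) + [(-0.4)(-0.2) + (-0.2)(-0.1)]Cov(X,Y)
= 0.04·1.96 + 0.04·1.32 + 0.1·0.84 = 0.2152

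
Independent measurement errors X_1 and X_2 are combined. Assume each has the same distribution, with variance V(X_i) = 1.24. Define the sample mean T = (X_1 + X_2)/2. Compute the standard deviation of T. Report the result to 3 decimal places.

0.787

By independence, V(T) = (0.5)²V(X_1) + (0.5)²V(X_2)
= (0.5)²·1.24 + (0.5)²·1.24 = 0.62
σ(T) = √0.62 ≈ 0.787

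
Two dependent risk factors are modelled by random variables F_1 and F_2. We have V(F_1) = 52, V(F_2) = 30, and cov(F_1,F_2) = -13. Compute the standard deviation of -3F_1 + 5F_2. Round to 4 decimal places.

40.0999

V(-3F_1 + 5F_2) = (-3)²·V(F_1) + (5)²·V(F_2) + 2·(-3)·(5)·cov(F_1,F_2)
= 9·52 + 25·30 + -30·-13 = 1608
SD(-3F_1 + 5F_2) = √1608 ≈ 40.0999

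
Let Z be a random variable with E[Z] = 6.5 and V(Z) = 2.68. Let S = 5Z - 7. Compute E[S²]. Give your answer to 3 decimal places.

E[5Z - 7] = 5·6.5 − 7 = 25.5
V(5Z - 7) = (5)²·2.68 = 67
E[S²] = V(S) + (E[S])² = 67 + (25.5)² = 717.25

717.250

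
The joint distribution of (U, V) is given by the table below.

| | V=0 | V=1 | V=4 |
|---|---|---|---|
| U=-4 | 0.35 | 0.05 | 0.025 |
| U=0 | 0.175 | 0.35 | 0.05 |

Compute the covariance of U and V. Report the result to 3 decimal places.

0.590

E[U] = -1.7,  E[V] = 0.7
E[UV] = -0.6
cov(U,V) = E[UV] − E[U]E[V] = -0.6 − (-1.7)(0.7) = 0.59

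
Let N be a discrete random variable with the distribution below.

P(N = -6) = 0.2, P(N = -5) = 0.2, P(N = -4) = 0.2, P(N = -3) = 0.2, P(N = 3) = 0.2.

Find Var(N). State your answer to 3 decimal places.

E[N] = (-6)(0.2) + (-5)(0.2) + (-4)(0.2) + (-3)(0.2) + (3)(0.2) = -3
E[N²] = (-6)²(0.2) + (-5)²(0.2) + (-4)²(0.2) + (-3)²(0.2) + (3)²(0.2) = 19
Var(N) = E[N²] − (E[N])² = 19 − (-3)² = 10

10.000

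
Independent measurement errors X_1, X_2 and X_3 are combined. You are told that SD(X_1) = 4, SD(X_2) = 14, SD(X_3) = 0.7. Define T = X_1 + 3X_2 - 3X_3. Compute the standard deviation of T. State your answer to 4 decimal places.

42.2423

Var(X_1) = 16, Var(X_2) = 196, Var(X_3) = 0.49
By independence, Var(T) = (1)²Var(X_1) + (3)²Var(X_2) + (-3)²Var(X_3)
= (1)²·16 + (3)²·196 + (-3)²·0.49 = 1784.41
SD(T) = √1784.41 ≈ 42.2423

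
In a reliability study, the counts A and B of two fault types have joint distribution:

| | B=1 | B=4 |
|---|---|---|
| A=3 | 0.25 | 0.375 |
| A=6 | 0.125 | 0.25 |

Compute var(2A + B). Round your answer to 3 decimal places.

11.109

E[A] = 4.125,  E[B] = 2.875,  E[AB] = 12
var(A) = 19.125 − (4.125)² = 2.109375;  var(B) = 10.375 − (2.875)² = 2.109375
cov(A,B) = 12 − (4.125)(2.875) = 0.140625
var(2A + B) = (2)²·2.109375 + (1)²·2.109375 + 2·(2)·(1)·0.140625 = 11.109375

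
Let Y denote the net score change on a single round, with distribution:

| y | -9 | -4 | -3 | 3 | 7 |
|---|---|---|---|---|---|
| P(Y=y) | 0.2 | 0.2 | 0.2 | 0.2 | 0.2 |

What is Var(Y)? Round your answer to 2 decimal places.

31.36

E[Y] = (-9)(0.2) + (-4)(0.2) + (-3)(0.2) + (3)(0.2) + (7)(0.2) = -1.2
E[Y²] = (-9)²(0.2) + (-4)²(0.2) + (-3)²(0.2) + (3)²(0.2) + (7)²(0.2) = 32.8
Var(Y) = E[Y²] − (E[Y])² = 32.8 − (-1.2)² = 31.36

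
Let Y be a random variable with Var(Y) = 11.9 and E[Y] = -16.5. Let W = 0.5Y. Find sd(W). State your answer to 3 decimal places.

Var(0.5Y) = (0.5)²·11.9 = 2.975
sd(W) = √2.975 ≈ 1.725

1.725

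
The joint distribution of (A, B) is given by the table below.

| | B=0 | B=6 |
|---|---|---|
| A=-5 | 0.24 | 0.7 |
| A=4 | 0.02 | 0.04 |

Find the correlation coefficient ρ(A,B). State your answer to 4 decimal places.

E[A] = -4.46,  E[B] = 4.44
E[AB] = -20.04
Cov(A,B) = E[AB] − E[A]E[B] = -20.04 − (-4.46)(4.44) = -0.2376
Var(A) = 4.5684,  Var(B) = 6.9264
ρ = -0.2376 / √(4.5684·6.9264) ≈ -0.0422

-0.0422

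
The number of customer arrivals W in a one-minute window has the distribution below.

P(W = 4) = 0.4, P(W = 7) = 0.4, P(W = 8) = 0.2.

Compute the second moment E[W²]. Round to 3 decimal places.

38.800

E[W²] = (4)²(0.4) + (7)²(0.4) + (8)²(0.2) = 38.8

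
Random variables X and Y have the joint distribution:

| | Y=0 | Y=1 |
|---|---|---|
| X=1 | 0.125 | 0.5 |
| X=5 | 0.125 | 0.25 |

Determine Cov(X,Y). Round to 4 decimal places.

-0.1250

E[X] = 2.5,  E[Y] = 0.75
E[XY] = 1.75
Cov(X,Y) = E[XY] − E[X]E[Y] = 1.75 − (2.5)(0.75) = -0.125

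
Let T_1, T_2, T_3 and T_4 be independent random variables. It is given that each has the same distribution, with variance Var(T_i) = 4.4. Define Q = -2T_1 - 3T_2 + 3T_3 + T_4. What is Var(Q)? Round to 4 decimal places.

By independence, Var(Q) = (-2)²Var(T_1) + (-3)²Var(T_2) + (3)²Var(T_3) + (1)²Var(T_4)
= (-2)²·4.4 + (-3)²·4.4 + (3)²·4.4 + (1)²·4.4 = 101.2

101.2000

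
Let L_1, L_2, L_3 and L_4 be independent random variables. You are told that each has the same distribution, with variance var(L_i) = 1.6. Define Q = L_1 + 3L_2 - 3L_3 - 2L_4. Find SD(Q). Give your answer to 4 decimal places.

6.0663

By independence, var(Q) = (1)²var(L_1) + (3)²var(L_2) + (-3)²var(L_3) + (-2)²var(L_4)
= (1)²·1.6 + (3)²·1.6 + (-3)²·1.6 + (-2)²·1.6 = 36.8
SD(Q) = √36.8 ≈ 6.0663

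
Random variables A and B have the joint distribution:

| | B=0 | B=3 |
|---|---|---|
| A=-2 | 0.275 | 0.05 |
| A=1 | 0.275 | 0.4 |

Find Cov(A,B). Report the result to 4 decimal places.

0.8663

E[A] = 0.025,  E[B] = 1.35
E[AB] = 0.9
Cov(A,B) = E[AB] − E[A]E[B] = 0.9 − (0.025)(1.35) = 0.86625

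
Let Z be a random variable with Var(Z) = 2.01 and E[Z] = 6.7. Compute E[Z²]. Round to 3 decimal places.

46.900

E[Z²] = Var(Z) + (E[Z])² = 2.01 + (6.7)² = 46.9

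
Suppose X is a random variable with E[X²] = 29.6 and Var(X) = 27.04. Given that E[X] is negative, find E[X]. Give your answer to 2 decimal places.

(E[X])² = E[X²] − Var(X) = 29.6 − 27.04 = 2.56
E[X] = −√2.56 = -1.6

-1.60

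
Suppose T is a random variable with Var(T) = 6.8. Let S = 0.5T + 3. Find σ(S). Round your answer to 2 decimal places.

Var(0.5T + 3) = (0.5)²·6.8 = 1.7
σ(S) = √1.7 ≈ 1.30

1.30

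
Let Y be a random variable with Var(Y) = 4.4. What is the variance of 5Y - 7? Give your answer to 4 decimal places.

Var(5Y - 7) = (5)²·Var(Y) = 25·4.4 = 110

110.0000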